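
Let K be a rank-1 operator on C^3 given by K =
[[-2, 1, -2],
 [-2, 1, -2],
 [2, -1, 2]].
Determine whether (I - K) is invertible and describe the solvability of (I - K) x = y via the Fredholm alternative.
(I - K) is singular (det(I - K) = 0, i.e. 1 ∈ sigma(K)). (I - K) x = y is solvable iff y ⊥ ker((I - K)^*) = span{(-2, 1, -2)}, i.e. iff -2y_1 + y_2 - 2y_3 = 0. When solvable, the solutions are x = y + c·(1, 1, -1), c arbitrary (ker(I - K) = span{(1, 1, -1)}, dimension 1).

K has rank 1, so it is an outer product K = u v^T: every row of K is a multiple of one row vector. Reading off the entries, u = (1, 1, -1) and v = (-2, 1, -2) (row i of K equals u_i·v^T). A rank-one matrix u v^T satisfies K u = u (v·u) and kills the (2)-dimensional subspace v^⊥, so its characteristic polynomial is lambda^2 (lambda - v·u) with v·u = tr K = 1. Hence the eigenvalues of I - K are 1 (multiplicity 2) and 1 - (1) = 0, so det(I - K) = 0. (Direct check: I - K =
[[3, -1, 2],
 [2, 0, 2],
 [-2, 1, -1]]
has determinant 0.) So 1 is an eigenvalue of K and (I - K) is not invertible. The finite-dimensional Fredholm alternative says: either (I - K) is invertible, or ker(I - K) ≠ {0} and then range(I - K) = ker((I - K)^*)^⊥, with dim ker(I - K) = dim ker((I - K)^*). We are in the second case, so we need both kernels. Kernel of I - K: (I - K) u = u - u (v·u) = u - u = 0, so ker(I - K) = span{u} = span{(1, 1, -1)} (it is exactly 1-dimensional because rank(I - K) = 2). Kernel of the adjoint: K is real, so (I - K)^* = I - K^T = I - v u^T, and (I - v u^T) v = v - v (u·v) = 0; hence ker((I - K)^*) = span{v} = span{(-2, 1, -2)}. Therefore (I - K) x = y is solvable iff <y, v> = 0, i.e. iff -2y_1 + y_2 - 2y_3 = 0. When this holds, K y = u (v·y) = 0, so (I - K) y = y and x = y is a particular solution; the full solution set is the line x = y + c·u = y + c·(1, 1, -1), c ∈ C.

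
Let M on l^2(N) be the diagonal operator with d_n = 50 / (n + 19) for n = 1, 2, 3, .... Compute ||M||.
||M|| = 5/2 (attained at n = 1)

For M diagonal, ||M|| = sup_n |d_n| = sup_n 50/(n + 19). This is positive and strictly decreasing in n, so the supremum is attained at n = 1: d_1 = 50/(1 + 19) = 5/2. Hence ||M|| = 5/2.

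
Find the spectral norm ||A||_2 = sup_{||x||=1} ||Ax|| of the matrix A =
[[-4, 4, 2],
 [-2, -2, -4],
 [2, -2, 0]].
||A||_2 ≈ 6.7624 (= sqrt(largest eigenvalue of A^T A))

||A||_2 = sigma_max(A) = sqrt(lambda_max(A^T A)). Form the symmetric matrix M = A^T A =
[[24, -16, 0],
 [-16, 24, 16],
 [0, 16, 20]].
Its characteristic polynomial (trace, sum of principal 2x2 minors, determinant of M give the coefficients) is
  p(λ) = det(λ I - M) = λ^3 - 68λ^2 + 1024λ - 256.
No integer candidate from the rational root theorem (±divisors of 256) is a root, so the roots are irrational. The cubic discriminant is Δ = 550764544 > 0, so there are three distinct real roots. p(0) = -256 and p(1) = 701 have opposite signs, so a root lies in (0, 1); Newton's method refines it to λ ≈ 0.2543. p(22) = 8 and p(23) = -509 have opposite signs, so a root lies in (22, 23); Newton's method refines it to λ ≈ 22.0155. p(45) = -751 and p(46) = 296 have opposite signs, so a root lies in (45, 46); Newton's method refines it to λ ≈ 45.7302. Check (Vieta): the three roots sum to 68, matching tr M = 68.
So the eigenvalues of A^T A are ≈ 0.2543, 22.0155, 45.7302 (all ≥ 0, as they must be for A^T A). The largest is λ_max ≈ 45.7302, hence ||A||_2 = sqrt(λ_max) ≈ 6.7624.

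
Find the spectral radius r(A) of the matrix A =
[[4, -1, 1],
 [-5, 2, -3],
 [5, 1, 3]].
r(A) ≈ 6.6047

The eigenvalues of A are the roots of its characteristic polynomial. With M = A (coefficients from the trace, the sum of principal 2x2 minors, and det A):
  p(λ) = det(λ I - M) = λ^3 - 9λ^2 + 19λ - 21.
No integer candidate from the rational root theorem (±divisors of 21) is a root, so the roots are irrational. The cubic discriminant is Δ = -6700 < 0, so there is one real root and a complex-conjugate pair. p(6) = -15 and p(7) = 14 have opposite signs, so a root lies in (6, 7); Newton's method refines it to λ ≈ 6.6047. Dividing out (λ - (6.6047)) leaves approximately λ^2 - 2.3953λ + 3.1796. For λ^2 - 2.3953λ + 3.1796 the discriminant is -6.9806. It is negative, so the remaining roots are the complex-conjugate pair λ ≈ 1.1977 ± 1.321i. Their product equals the constant term, so |λ|^2 ≈ 3.1796 and |λ| ≈ 1.7831.
Thus the eigenvalues (to 4 decimals) are 6.6047 (modulus 6.6047); 1.1977 ± 1.321i (modulus 1.7831). The spectral radius is the largest modulus: r(A) ≈ 6.6047. (Cross-check: r(A) ≤ ||A||_2 ≈ 9.2224; equality holds whenever A is normal, though it can also hold for some non-normal A.)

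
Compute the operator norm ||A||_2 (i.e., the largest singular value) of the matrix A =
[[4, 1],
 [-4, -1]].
||A||_2 = sqrt(34) ≈ 5.831 (= sqrt(largest eigenvalue of A^T A))

||A||_2 = sigma_max(A) = sqrt(lambda_max(A^T A)). Form the symmetric matrix M = A^T A =
[[32, 8],
 [8, 2]].
Its characteristic polynomial (trace, determinant of M give the coefficients) is
  p(λ) = det(λ I - M) = λ^2 - 34λ.
For λ^2 - 34λ the discriminant is 1156. It is a perfect square (34^2), so the roots are rational: λ = (34 ± 34)/2 = 34, 0.
So the eigenvalues of A^T A are ≈ 0, 34 (all ≥ 0, as they must be for A^T A). The largest is λ_max = 34, hence ||A||_2 = sqrt(λ_max) = sqrt(34) ≈ 5.831.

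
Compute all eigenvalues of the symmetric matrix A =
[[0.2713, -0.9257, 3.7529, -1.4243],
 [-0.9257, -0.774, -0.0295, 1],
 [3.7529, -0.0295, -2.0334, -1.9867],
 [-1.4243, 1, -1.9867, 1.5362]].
sigma(A) ≈ {-5, -1, 0, 5}

A is real symmetric, so its spectrum consists of real eigenvalues. Expanding the characteristic polynomial of the displayed matrix gives
  det(λ I - A) = p(λ) = λ^4 + (1)λ^3 + (-25)λ^2 + (-25)λ + (0).
Solving p(λ) = 0 yields eigenvalues ≈ -5, -1, 0, 5. (A is shown rounded to 4 decimals, so these recover the underlying integer eigenvalues to within that precision.)
Verification: the trace of A = -1 equals the sum of eigenvalues -1, and det(A) ≈ -0.0000 matches the eigenvalue product 0.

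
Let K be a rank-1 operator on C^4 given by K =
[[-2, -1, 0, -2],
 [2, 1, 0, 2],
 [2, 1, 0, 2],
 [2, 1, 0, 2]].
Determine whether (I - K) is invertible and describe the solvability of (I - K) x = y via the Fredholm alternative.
(I - K) is singular (det(I - K) = 0, i.e. 1 ∈ sigma(K)). (I - K) x = y is solvable iff y ⊥ ker((I - K)^*) = span{(-2, -1, 0, -2)}, i.e. iff -2y_1 - y_2 - 2y_4 = 0. When solvable, the solutions are x = y + c·(1, -1, -1, -1), c arbitrary (ker(I - K) = span{(1, -1, -1, -1)}, dimension 1).

K has rank 1, so it is an outer product K = u v^T: every row of K is a multiple of one row vector. Reading off the entries, u = (1, -1, -1, -1) and v = (-2, -1, 0, -2) (row i of K equals u_i·v^T). A rank-one matrix u v^T satisfies K u = u (v·u) and kills the (3)-dimensional subspace v^⊥, so its characteristic polynomial is lambda^3 (lambda - v·u) with v·u = tr K = 1. Hence the eigenvalues of I - K are 1 (multiplicity 3) and 1 - (1) = 0, so det(I - K) = 0. (Direct check: I - K =
[[3, 1, 0, 2],
 [-2, 0, 0, -2],
 [-2, -1, 1, -2],
 [-2, -1, 0, -1]]
has determinant 0.) So 1 is an eigenvalue of K and (I - K) is not invertible. The finite-dimensional Fredholm alternative says: either (I - K) is invertible, or ker(I - K) ≠ {0} and then range(I - K) = ker((I - K)^*)^⊥, with dim ker(I - K) = dim ker((I - K)^*). We are in the second case, so we need both kernels. Kernel of I - K: (I - K) u = u - u (v·u) = u - u = 0, so ker(I - K) = span{u} = span{(1, -1, -1, -1)} (it is exactly 1-dimensional because rank(I - K) = 3). Kernel of the adjoint: K is real, so (I - K)^* = I - K^T = I - v u^T, and (I - v u^T) v = v - v (u·v) = 0; hence ker((I - K)^*) = span{v} = span{(-2, -1, 0, -2)}. Therefore (I - K) x = y is solvable iff <y, v> = 0, i.e. iff -2y_1 - y_2 - 2y_4 = 0. When this holds, K y = u (v·y) = 0, so (I - K) y = y and x = y is a particular solution; the full solution set is the line x = y + c·u = y + c·(1, -1, -1, -1), c ∈ C.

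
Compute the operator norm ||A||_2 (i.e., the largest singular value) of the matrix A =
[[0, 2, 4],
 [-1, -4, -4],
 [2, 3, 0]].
||A||_2 ≈ 7.511 (= sqrt(largest eigenvalue of A^T A))

||A||_2 = sigma_max(A) = sqrt(lambda_max(A^T A)). Form the symmetric matrix M = A^T A =
[[5, 10, 4],
 [10, 29, 24],
 [4, 24, 32]].
Its characteristic polynomial (trace, sum of principal 2x2 minors, determinant of M give the coefficients) is
  p(λ) = det(λ I - M) = λ^3 - 66λ^2 + 541λ - 16.
No integer candidate from the rational root theorem (±divisors of 16) is a root, so the roots are irrational. The cubic discriminant is Δ = 633433424 > 0, so there are three distinct real roots. p(0) = -16 and p(1) = 460 have opposite signs, so a root lies in (0, 1); Newton's method refines it to λ ≈ 0.0297. p(9) = 236 and p(10) = -206 have opposite signs, so a root lies in (9, 10); Newton's method refines it to λ ≈ 9.5549. p(56) = -1080 and p(57) = 1580 have opposite signs, so a root lies in (56, 57); Newton's method refines it to λ ≈ 56.4155. Check (Vieta): the three roots sum to 66, matching tr M = 66.
So the eigenvalues of A^T A are ≈ 0.0297, 9.5549, 56.4155 (all ≥ 0, as they must be for A^T A). The largest is λ_max ≈ 56.4155, hence ||A||_2 = sqrt(λ_max) ≈ 7.511.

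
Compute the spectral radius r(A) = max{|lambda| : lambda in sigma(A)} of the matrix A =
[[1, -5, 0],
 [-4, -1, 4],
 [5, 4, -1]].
r(A) ≈ 7.5583

The eigenvalues of A are the roots of its characteristic polynomial. With M = A (coefficients from the trace, the sum of principal 2x2 minors, and det A):
  p(λ) = det(λ I - M) = λ^3 + λ^2 - 37λ + 95.
No integer candidate from the rational root theorem (±divisors of 95) is a root, so the roots are irrational. The cubic discriminant is Δ = -103344 < 0, so there is one real root and a complex-conjugate pair. p(-8) = -57 and p(-7) = 60 have opposite signs, so a root lies in (-8, -7); Newton's method refines it to λ ≈ -7.5583. Dividing out (λ - (-7.5583)) leaves approximately λ^2 - 6.5583λ + 12.569. For λ^2 - 6.5583λ + 12.569 the discriminant is -7.2654. It is negative, so the remaining roots are the complex-conjugate pair λ ≈ 3.2791 ± 1.3477i. Their product equals the constant term, so |λ|^2 ≈ 12.569 and |λ| ≈ 3.5453.
Thus the eigenvalues (to 4 decimals) are -7.5583 (modulus 7.5583); 3.2791 ± 1.3477i (modulus 3.5453). The spectral radius is the largest modulus: r(A) ≈ 7.5583. (Cross-check: r(A) ≤ ||A||_2 ≈ 8.3262; equality holds whenever A is normal, though it can also hold for some non-normal A.)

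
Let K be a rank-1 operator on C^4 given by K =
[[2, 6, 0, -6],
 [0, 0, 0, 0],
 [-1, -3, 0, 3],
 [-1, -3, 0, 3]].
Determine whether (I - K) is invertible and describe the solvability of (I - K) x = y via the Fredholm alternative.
(I - K) is invertible (det(I - K) = -4 ≠ 0), so for every y in C^4 the equation (I - K) x = y has a unique solution.

K has rank 1, so it is an outer product K = u v^T: every row of K is a multiple of one row vector. Reading off the entries, u = (2, 0, -1, -1) and v = (1, 3, 0, -3) (row i of K equals u_i·v^T). A rank-one matrix u v^T satisfies K u = u (v·u) and kills the (3)-dimensional subspace v^⊥, so its characteristic polynomial is lambda^3 (lambda - v·u) with v·u = tr K = 5. Hence the eigenvalues of I - K are 1 (multiplicity 3) and 1 - (5) = -4, so det(I - K) = -4. (Direct check: I - K =
[[-1, -6, 0, 6],
 [0, 1, 0, 0],
 [1, 3, 1, -3],
 [1, 3, 0, -2]]
has determinant -4.) The finite-dimensional Fredholm alternative says: either (I - K) is invertible, or ker(I - K) ≠ {0} and then range(I - K) = ker((I - K)^*)^⊥, with dim ker(I - K) = dim ker((I - K)^*). Since det(I - K) ≠ 0, 1 is not an eigenvalue of K and ker(I - K) = {0}, so we are in the first case: for every y there is a unique x = (I - K)^(-1) y. Explicitly, by the Sherman–Morrison formula, (I - u v^T)^(-1) = I + u v^T/(1 - v·u), i.e. (I - K)^(-1) = I + K/(-4).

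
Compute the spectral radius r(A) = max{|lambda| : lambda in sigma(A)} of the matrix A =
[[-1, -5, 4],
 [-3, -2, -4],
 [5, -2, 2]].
r(A) ≈ 7.6453

The eigenvalues of A are the roots of its characteristic polynomial. With M = A (coefficients from the trace, the sum of principal 2x2 minors, and det A):
  p(λ) = det(λ I - M) = λ^3 + λ^2 - 47λ - 146.
No integer candidate from the rational root theorem (±divisors of 146) is a root, so the roots are irrational. The cubic discriminant is Δ = -33931 < 0, so there is one real root and a complex-conjugate pair. p(7) = -83 and p(8) = 54 have opposite signs, so a root lies in (7, 8); Newton's method refines it to λ ≈ 7.6453. Dividing out (λ - (7.6453)) leaves approximately λ^2 + 8.6453λ + 19.0966. For λ^2 + 8.6453λ + 19.0966 the discriminant is -1.6444. It is negative, so the remaining roots are the complex-conjugate pair λ ≈ -4.3227 ± 0.6412i. Their product equals the constant term, so |λ|^2 ≈ 19.0966 and |λ| ≈ 4.37.
Thus the eigenvalues (to 4 decimals) are 7.6453 (modulus 7.6453); -4.3227 ± 0.6412i (modulus 4.37). The spectral radius is the largest modulus: r(A) ≈ 7.6453. (Cross-check: r(A) ≤ ||A||_2 ≈ 7.6624; equality holds whenever A is normal, though it can also hold for some non-normal A.)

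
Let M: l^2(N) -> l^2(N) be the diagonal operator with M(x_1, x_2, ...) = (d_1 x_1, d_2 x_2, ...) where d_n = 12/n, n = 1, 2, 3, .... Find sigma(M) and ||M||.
sigma(M) = {12/n : n ≥ 1} ∪ {0}; ||M|| = 12

A bounded diagonal operator on l^2 with diagonal entries d_n has spectrum equal to the closure of {d_n : n ≥ 1}: every d_n is an eigenvalue (with eigenvector e_n), so {d_n} ⊂ sigma(M); the spectrum is closed, so its closure is too; and for lambda not in the closure, (M - lambda I) has bounded inverse (the diagonal entries 1/(d_n - lambda) are bounded). For our sequence d_n = 12/n, n = 1, 2, 3, ...:
  - {d_n} = {12/n : n ≥ 1}; the only limit point is 0
  - closure = {12/n : n ≥ 1} ∪ {0}
For the norm: a diagonal operator has ||M|| = sup_n |d_n|. Here d_n = 12/n is positive and decreasing, so sup_n |d_n| = d_1 = 12. So ||M|| = 12.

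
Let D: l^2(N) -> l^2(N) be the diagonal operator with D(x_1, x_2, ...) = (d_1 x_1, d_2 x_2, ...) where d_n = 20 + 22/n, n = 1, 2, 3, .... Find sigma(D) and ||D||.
sigma(D) = {20 + 22/n : n ≥ 1} ∪ {20}; ||D|| = 42

A bounded diagonal operator on l^2 with diagonal entries d_n has spectrum equal to the closure of {d_n : n ≥ 1}: every d_n is an eigenvalue (with eigenvector e_n), so {d_n} ⊂ sigma(D); the spectrum is closed, so its closure is too; and for lambda not in the closure, (D - lambda I) has bounded inverse (the diagonal entries 1/(d_n - lambda) are bounded). For our sequence d_n = 20 + 22/n, n = 1, 2, 3, ...:
  - {d_n} = {20 + 22/n : n ≥ 1}; the only limit point is 20
  - closure = {20 + 22/n : n ≥ 1} ∪ {20}
For the norm: a diagonal operator has ||D|| = sup_n |d_n|. Here d_n = 20 + 22/n is positive and decreasing, so sup_n |d_n| = d_1 = 20 + 22 = 42. So ||D|| = 42.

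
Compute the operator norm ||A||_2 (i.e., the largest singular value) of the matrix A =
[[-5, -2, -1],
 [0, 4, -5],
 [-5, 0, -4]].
||A||_2 ≈ 8.4674 (= sqrt(largest eigenvalue of A^T A))

||A||_2 = sigma_max(A) = sqrt(lambda_max(A^T A)). Form the symmetric matrix M = A^T A =
[[50, 10, 25],
 [10, 20, -18],
 [25, -18, 42]].
Its characteristic polynomial (trace, sum of principal 2x2 minors, determinant of M give the coefficients) is
  p(λ) = det(λ I - M) = λ^3 - 112λ^2 + 2891λ - 100.
No integer candidate from the rational root theorem (±divisors of 100) is a root, so the roots are irrational. The cubic discriminant is Δ = 8211307780 > 0, so there are three distinct real roots. p(0) = -100 and p(1) = 2680 have opposite signs, so a root lies in (0, 1); Newton's method refines it to λ ≈ 0.0346. p(40) = 340 and p(41) = -920 have opposite signs, so a root lies in (40, 41); Newton's method refines it to λ ≈ 40.2684. p(71) = -1520 and p(72) = 692 have opposite signs, so a root lies in (71, 72); Newton's method refines it to λ ≈ 71.697. Check (Vieta): the three roots sum to 112, matching tr M = 112.
So the eigenvalues of A^T A are ≈ 0.0346, 40.2684, 71.697 (all ≥ 0, as they must be for A^T A). The largest is λ_max ≈ 71.697, hence ||A||_2 = sqrt(λ_max) ≈ 8.4674.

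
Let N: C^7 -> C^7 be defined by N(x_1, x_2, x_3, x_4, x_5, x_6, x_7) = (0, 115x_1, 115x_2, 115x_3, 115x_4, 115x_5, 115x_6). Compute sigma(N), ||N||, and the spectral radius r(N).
sigma(N) = {0}; ||N|| = 115; r(N) = 0. (N is nilpotent with N^7 = 0.)

On C^7, N is a strictly lower-triangular matrix with 115 on the subdiagonal and zeros elsewhere, so its characteristic polynomial is lambda^7 and every eigenvalue is 0: sigma(N) = {0}. For the operator norm, N e_i = 115e_{i+1} for i = 1, ..., 6 and N e_7 = 0, so the singular values of N are 115 (with multiplicity 6) and 0; hence ||N|| = 115. The spectral radius r(N) = max|lambda| = 0. Note ||N|| > r(N) — characteristic of non-normal nilpotent operators. Indeed N^7 = 0.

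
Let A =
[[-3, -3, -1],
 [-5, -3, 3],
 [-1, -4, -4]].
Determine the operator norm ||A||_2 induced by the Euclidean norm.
||A||_2 ≈ 7.9092 (= sqrt(largest eigenvalue of A^T A))

||A||_2 = sigma_max(A) = sqrt(lambda_max(A^T A)). Form the symmetric matrix M = A^T A =
[[35, 28, -8],
 [28, 34, 10],
 [-8, 10, 26]].
Its characteristic polynomial (trace, sum of principal 2x2 minors, determinant of M give the coefficients) is
  p(λ) = det(λ I - M) = λ^3 - 95λ^2 + 2036λ - 400.
No integer candidate from the rational root theorem (±divisors of 400) is a root, so the roots are irrational. The cubic discriminant is Δ = 3668509776 > 0, so there are three distinct real roots. p(0) = -400 and p(1) = 1542 have opposite signs, so a root lies in (0, 1); Newton's method refines it to λ ≈ 0.1983. p(32) = 240 and p(33) = -730 have opposite signs, so a root lies in (32, 33); Newton's method refines it to λ ≈ 32.247. p(62) = -1020 and p(63) = 860 have opposite signs, so a root lies in (62, 63); Newton's method refines it to λ ≈ 62.5547. Check (Vieta): the three roots sum to 95, matching tr M = 95.
So the eigenvalues of A^T A are ≈ 0.1983, 32.247, 62.5547 (all ≥ 0, as they must be for A^T A). The largest is λ_max ≈ 62.5547, hence ||A||_2 = sqrt(λ_max) ≈ 7.9092.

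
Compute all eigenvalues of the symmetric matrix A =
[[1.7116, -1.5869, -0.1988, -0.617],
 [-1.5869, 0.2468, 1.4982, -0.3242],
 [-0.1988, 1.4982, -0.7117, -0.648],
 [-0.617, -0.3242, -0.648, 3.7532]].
sigma(A) ≈ {-2, 0, 3, 4}

A is real symmetric, so its spectrum consists of real eigenvalues. Expanding the characteristic polynomial of the displayed matrix gives
  det(λ I - A) = p(λ) = λ^4 + (-5)λ^3 + (-2)λ^2 + (24)λ + (0.0016).
Solving p(λ) = 0 yields eigenvalues ≈ -2, 0, 3, 4. (A is shown rounded to 4 decimals, so these recover the underlying integer eigenvalues to within that precision.)
Verification: the trace of A = 5 equals the sum of eigenvalues 5, and det(A) ≈ 0.0016 matches the eigenvalue product 0.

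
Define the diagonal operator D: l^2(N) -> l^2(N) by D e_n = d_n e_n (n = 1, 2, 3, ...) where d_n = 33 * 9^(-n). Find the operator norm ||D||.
||D|| = 11/3 (attained at n = 1)

For D diagonal, ||D|| = sup_n |d_n|. The sequence d_n = 33 * 9^(-n) is positive and strictly decreasing (ratio 9^(-1) < 1), so the supremum is d_1 = 33/9 = 11/3. Hence ||D|| = 11/3.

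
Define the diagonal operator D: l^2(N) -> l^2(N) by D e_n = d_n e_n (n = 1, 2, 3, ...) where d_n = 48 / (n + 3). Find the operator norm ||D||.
||D|| = 12 (attained at n = 1)

For D diagonal, ||D|| = sup_n |d_n| = sup_n 48/(n + 3). This is positive and strictly decreasing in n, so the supremum is attained at n = 1: d_1 = 48/(1 + 3) = 12. Hence ||D|| = 12.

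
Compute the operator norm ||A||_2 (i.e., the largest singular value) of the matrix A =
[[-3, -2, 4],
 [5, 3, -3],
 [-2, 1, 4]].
||A||_2 ≈ 9.0569 (= sqrt(largest eigenvalue of A^T A))

||A||_2 = sigma_max(A) = sqrt(lambda_max(A^T A)). Form the symmetric matrix M = A^T A =
[[38, 19, -35],
 [19, 14, -13],
 [-35, -13, 41]].
Its characteristic polynomial (trace, sum of principal 2x2 minors, determinant of M give the coefficients) is
  p(λ) = det(λ I - M) = λ^3 - 93λ^2 + 909λ - 729.
No integer candidate from the rational root theorem (±divisors of 729) is a root, so the roots are irrational. The cubic discriminant is Δ = 2891587248 > 0, so there are three distinct real roots. p(0) = -729 and p(1) = 88 have opposite signs, so a root lies in (0, 1); Newton's method refines it to λ ≈ 0.8806. p(10) = 61 and p(11) = -652 have opposite signs, so a root lies in (10, 11); Newton's method refines it to λ ≈ 10.0929. p(82) = -155 and p(83) = 5828 have opposite signs, so a root lies in (82, 83); Newton's method refines it to λ ≈ 82.0266. Check (Vieta): the three roots sum to 93, matching tr M = 93.
So the eigenvalues of A^T A are ≈ 0.8806, 10.0929, 82.0266 (all ≥ 0, as they must be for A^T A). The largest is λ_max ≈ 82.0266, hence ||A||_2 = sqrt(λ_max) ≈ 9.0569.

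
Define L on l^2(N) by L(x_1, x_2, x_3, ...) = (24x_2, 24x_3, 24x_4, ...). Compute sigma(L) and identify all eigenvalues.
sigma(L) = closed disk {z in C : |z| ≤ 24}; sigma_p(L) = open disk {z in C : |z| < 24}

Note L = 24·V where V is the unit left shift (V x)_k = x_{k+1}; so sigma(L) = 24·sigma(V) and ||L|| = 24||V||. ||L x||^2 = 576sum_{k≥2} |x_k|^2 ≤ 576||x||^2, with equality on {x : x_1 = 0}, so ||L|| = 24. For any lambda with |lambda| < 24, set r = lambda/24 (|r| < 1); the vector x = (1, r, r^2, ...) is in l^2 and satisfies L x = 24(r, r^2, ...) = lambda x, so lambda is an eigenvalue. On the boundary |lambda| = 24 the geometric series diverges, so no l^2 eigenvector exists, but these lambda lie in the approximate point spectrum. Hence sigma(L) is the closed disk of radius 24 and sigma_p(L) is the open disk.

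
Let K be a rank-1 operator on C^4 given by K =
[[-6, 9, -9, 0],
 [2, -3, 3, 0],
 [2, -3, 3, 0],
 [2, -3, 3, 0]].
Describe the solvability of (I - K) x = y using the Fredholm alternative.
(I - K) is invertible (det(I - K) = 7 ≠ 0), so for every y in C^4 the equation (I - K) x = y has a unique solution.

K has rank 1, so it is an outer product K = u v^T: every row of K is a multiple of one row vector. Reading off the entries, u = (3, -1, -1, -1) and v = (-2, 3, -3, 0) (row i of K equals u_i·v^T). A rank-one matrix u v^T satisfies K u = u (v·u) and kills the (3)-dimensional subspace v^⊥, so its characteristic polynomial is lambda^3 (lambda - v·u) with v·u = tr K = -6. Hence the eigenvalues of I - K are 1 (multiplicity 3) and 1 - (-6) = 7, so det(I - K) = 7. (Direct check: I - K =
[[7, -9, 9, 0],
 [-2, 4, -3, 0],
 [-2, 3, -2, 0],
 [-2, 3, -3, 1]]
has determinant 7.) The finite-dimensional Fredholm alternative says: either (I - K) is invertible, or ker(I - K) ≠ {0} and then range(I - K) = ker((I - K)^*)^⊥, with dim ker(I - K) = dim ker((I - K)^*). Since det(I - K) ≠ 0, 1 is not an eigenvalue of K and ker(I - K) = {0}, so we are in the first case: for every y there is a unique x = (I - K)^(-1) y. Explicitly, by the Sherman–Morrison formula, (I - u v^T)^(-1) = I + u v^T/(1 - v·u), i.e. (I - K)^(-1) = I + K/(7).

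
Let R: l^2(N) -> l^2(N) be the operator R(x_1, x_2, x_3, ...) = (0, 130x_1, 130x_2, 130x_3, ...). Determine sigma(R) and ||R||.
sigma(R) = closed disk {z in C : |z| ≤ 130}; ||R|| = 130

Note R = 130·U where U is the unit right shift (U x)_k = x_{k-1} (with x_0 := 0); so ||R|| = 130||U|| and sigma(R) = 130·sigma(U). ||R x||^2 = sum_{k≥1} |130x_k|^2 = 16900||x||^2, so ||R|| = 130 and sigma(R) ⊂ {|z| ≤ 130}. For any |lambda| < 130, the equation (R - lambda I) x = 0 forces x_1 = 0, then 130x_k = lambda x_{k+1} ⇒ x = 0, so R has no eigenvalues. But (R - lambda I) is not surjective for |lambda| < 130: solving (R - lambda I) x = e_1 would require x_n proportional to (lambda/130)^(-n), which is not in l^2. So every |lambda| < 130 lies in the residual spectrum. The boundary |lambda| = 130 is in the approximate point spectrum (the spectrum is closed). Hence sigma(R) is the closed disk of radius 130.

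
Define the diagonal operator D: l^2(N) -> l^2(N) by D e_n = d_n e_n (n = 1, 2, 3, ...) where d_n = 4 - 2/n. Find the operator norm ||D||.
||D|| = 4

For a diagonal operator on l^2 with entries d_n, ||D|| = sup_n |d_n|. Here d_1 = 2, d_2 = 3, ..., and d_n = 4 - 2/n increases monotonically toward 4. All terms lie in [2, 4), so |d_n| = d_n and the supremum is the limit 4, which is not attained by any individual d_n. Hence ||D|| = 4.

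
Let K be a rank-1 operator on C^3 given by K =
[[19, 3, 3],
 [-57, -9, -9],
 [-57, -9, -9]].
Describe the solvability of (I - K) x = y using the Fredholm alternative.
(I - K) is singular (det(I - K) = 0, i.e. 1 ∈ sigma(K)). (I - K) x = y is solvable iff y ⊥ ker((I - K)^*) = span{(19, 3, 3)}, i.e. iff 19y_1 + 3y_2 + 3y_3 = 0. When solvable, the solutions are x = y + c·(1, -3, -3), c arbitrary (ker(I - K) = span{(1, -3, -3)}, dimension 1).

K has rank 1, so it is an outer product K = u v^T: every row of K is a multiple of one row vector. Reading off the entries, u = (1, -3, -3) and v = (19, 3, 3) (row i of K equals u_i·v^T). A rank-one matrix u v^T satisfies K u = u (v·u) and kills the (2)-dimensional subspace v^⊥, so its characteristic polynomial is lambda^2 (lambda - v·u) with v·u = tr K = 1. Hence the eigenvalues of I - K are 1 (multiplicity 2) and 1 - (1) = 0, so det(I - K) = 0. (Direct check: I - K =
[[-18, -3, -3],
 [57, 10, 9],
 [57, 9, 10]]
has determinant 0.) So 1 is an eigenvalue of K and (I - K) is not invertible. The finite-dimensional Fredholm alternative says: either (I - K) is invertible, or ker(I - K) ≠ {0} and then range(I - K) = ker((I - K)^*)^⊥, with dim ker(I - K) = dim ker((I - K)^*). We are in the second case, so we need both kernels. Kernel of I - K: (I - K) u = u - u (v·u) = u - u = 0, so ker(I - K) = span{u} = span{(1, -3, -3)} (it is exactly 1-dimensional because rank(I - K) = 2). Kernel of the adjoint: K is real, so (I - K)^* = I - K^T = I - v u^T, and (I - v u^T) v = v - v (u·v) = 0; hence ker((I - K)^*) = span{v} = span{(19, 3, 3)}. Therefore (I - K) x = y is solvable iff <y, v> = 0, i.e. iff 19y_1 + 3y_2 + 3y_3 = 0. When this holds, K y = u (v·y) = 0, so (I - K) y = y and x = y is a particular solution; the full solution set is the line x = y + c·u = y + c·(1, -3, -3), c ∈ C.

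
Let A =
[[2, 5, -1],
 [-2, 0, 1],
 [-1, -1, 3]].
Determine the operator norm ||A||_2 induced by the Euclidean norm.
||A||_2 ≈ 5.9756 (= sqrt(largest eigenvalue of A^T A))

||A||_2 = sigma_max(A) = sqrt(lambda_max(A^T A)). Form the symmetric matrix M = A^T A =
[[9, 11, -7],
 [11, 26, -8],
 [-7, -8, 11]].
Its characteristic polynomial (trace, sum of principal 2x2 minors, determinant of M give the coefficients) is
  p(λ) = det(λ I - M) = λ^3 - 46λ^2 + 385λ - 625.
No integer candidate from the rational root theorem (±divisors of 625) is a root, so the roots are irrational. The cubic discriminant is Δ = 30728225 > 0, so there are three distinct real roots. p(2) = -31 and p(3) = 143 have opposite signs, so a root lies in (2, 3); Newton's method refines it to λ ≈ 2.1497. p(8) = 23 and p(9) = -157 have opposite signs, so a root lies in (8, 9); Newton's method refines it to λ ≈ 8.1419. p(35) = -625 and p(36) = 275 have opposite signs, so a root lies in (35, 36); Newton's method refines it to λ ≈ 35.7084. Check (Vieta): the three roots sum to 46, matching tr M = 46.
So the eigenvalues of A^T A are ≈ 2.1497, 8.1419, 35.7084 (all ≥ 0, as they must be for A^T A). The largest is λ_max ≈ 35.7084, hence ||A||_2 = sqrt(λ_max) ≈ 5.9756.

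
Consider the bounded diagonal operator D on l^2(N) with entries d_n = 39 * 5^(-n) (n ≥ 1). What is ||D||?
||D|| = 39/5 (attained at n = 1)

For D diagonal, ||D|| = sup_n |d_n|. The sequence d_n = 39 * 5^(-n) is positive and strictly decreasing (ratio 5^(-1) < 1), so the supremum is d_1 = 39/5. Hence ||D|| = 39/5.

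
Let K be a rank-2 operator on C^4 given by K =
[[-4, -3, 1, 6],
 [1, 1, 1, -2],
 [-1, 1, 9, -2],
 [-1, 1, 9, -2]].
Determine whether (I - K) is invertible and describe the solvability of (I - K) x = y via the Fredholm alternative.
(I - K) is invertible (det(I - K) = -17 ≠ 0), so for every y in C^4 the equation (I - K) x = y has a unique solution.

K has rank 2 and factors as K = U V^T = u1 v1^T + u2 v2^T with u1 = (1, 0, 2, 2), v1 = (-2, -1, 3, 2), u2 = (-2, 1, 3, 3), v2 = (1, 1, 1, -2) (multiplying out reproduces the displayed K). The nonzero eigenvalues of U V^T coincide with those of the 2 x 2 matrix G = V^T U = [[v1·u1, v1·u2], [v2·u1, v2·u2]] = [[8, 18], [-1, -4]], and by the Sylvester determinant identity det(I_4 - U V^T) = det(I_2 - V^T U) = det([[-7, -18], [1, 5]]) = (-7)(5) - (-18)(1) = -17. (Direct check: I - K =
[[5, 3, -1, -6],
 [-1, 0, -1, 2],
 [1, -1, -8, 2],
 [1, -1, -9, 3]]
has determinant -17.) The finite-dimensional Fredholm alternative says: either (I - K) is invertible, or ker(I - K) ≠ {0} and then range(I - K) = ker((I - K)^*)^⊥, with dim ker(I - K) = dim ker((I - K)^*). Since det(I - K) ≠ 0, 1 is not an eigenvalue of K and ker(I - K) = {0}, so we are in the first case: for every y there is a unique x = (I - K)^(-1) y. (Explicitly, by the Woodbury identity, (I - U V^T)^(-1) = I + U (I_2 - G)^(-1) V^T.)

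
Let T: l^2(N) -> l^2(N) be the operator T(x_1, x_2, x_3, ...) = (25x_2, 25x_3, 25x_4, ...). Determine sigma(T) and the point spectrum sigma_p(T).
sigma(T) = closed disk {z in C : |z| ≤ 25}; sigma_p(T) = open disk {z in C : |z| < 25}

Note T = 25·V where V is the unit left shift (V x)_k = x_{k+1}; so sigma(T) = 25·sigma(V) and ||T|| = 25||V||. ||T x||^2 = 625sum_{k≥2} |x_k|^2 ≤ 625||x||^2, with equality on {x : x_1 = 0}, so ||T|| = 25. For any lambda with |lambda| < 25, set r = lambda/25 (|r| < 1); the vector x = (1, r, r^2, ...) is in l^2 and satisfies T x = 25(r, r^2, ...) = lambda x, so lambda is an eigenvalue. On the boundary |lambda| = 25 the geometric series diverges, so no l^2 eigenvector exists, but these lambda lie in the approximate point spectrum. Hence sigma(T) is the closed disk of radius 25 and sigma_p(T) is the open disk.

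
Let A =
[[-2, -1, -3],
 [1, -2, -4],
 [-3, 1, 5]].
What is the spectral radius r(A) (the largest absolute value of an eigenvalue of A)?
r(A) ≈ 5.3946

The eigenvalues of A are the roots of its characteristic polynomial. With M = A (coefficients from the trace, the sum of principal 2x2 minors, and det A):
  p(λ) = det(λ I - M) = λ^3 - λ^2 - 20λ - 20.
No integer candidate from the rational root theorem (±divisors of 20) is a root, so the roots are irrational. The cubic discriminant is Δ = 14320 > 0, so there are three distinct real roots. p(-4) = -20 and p(-3) = 4 have opposite signs, so a root lies in (-4, -3); Newton's method refines it to λ ≈ -3.256. p(-2) = 8 and p(-1) = -2 have opposite signs, so a root lies in (-2, -1); Newton's method refines it to λ ≈ -1.1386. p(5) = -20 and p(6) = 40 have opposite signs, so a root lies in (5, 6); Newton's method refines it to λ ≈ 5.3946. Check (Vieta): the three roots sum to 1, matching tr M = 1.
Thus the eigenvalues (to 4 decimals) are -3.256 (modulus 3.256); -1.1386 (modulus 1.1386); 5.3946 (modulus 5.3946). The spectral radius is the largest modulus: r(A) ≈ 5.3946. (Cross-check: r(A) ≤ ||A||_2 ≈ 7.6889; equality holds whenever A is normal, though it can also hold for some non-normal A.)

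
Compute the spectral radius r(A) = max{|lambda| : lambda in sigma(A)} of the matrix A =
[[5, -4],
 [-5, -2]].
r(A) = (3 + sqrt(129))/2 ≈ 7.1789

The eigenvalues of A are the roots of its characteristic polynomial. With M = A (coefficients from the trace and determinant):
  p(λ) = det(λ I - M) = λ^2 - 3λ - 30.
For λ^2 - 3λ - 30 the discriminant is 129. It is nonnegative but not a perfect square, so the roots are real and irrational: λ = (3 ± sqrt(129))/2 ≈ 7.1789, -4.1789.
Thus the eigenvalues (to 4 decimals) are 7.1789 (modulus 7.1789); -4.1789 (modulus 4.1789). The spectral radius is the largest modulus: r(A) = (3 + sqrt(129))/2 ≈ 7.1789. (Cross-check: r(A) ≤ ||A||_2 ≈ 7.282; equality holds whenever A is normal, though it can also hold for some non-normal A.)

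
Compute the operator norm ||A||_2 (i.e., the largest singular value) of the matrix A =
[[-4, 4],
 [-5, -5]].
||A||_2 = sqrt(50) ≈ 7.0711 (= sqrt(largest eigenvalue of A^T A))

||A||_2 = sigma_max(A) = sqrt(lambda_max(A^T A)). Form the symmetric matrix M = A^T A =
[[41, 9],
 [9, 41]].
Its characteristic polynomial (trace, determinant of M give the coefficients) is
  p(λ) = det(λ I - M) = λ^2 - 82λ + 1600.
For λ^2 - 82λ + 1600 the discriminant is 324. It is a perfect square (18^2), so the roots are rational: λ = (82 ± 18)/2 = 50, 32.
So the eigenvalues of A^T A are ≈ 32, 50 (all ≥ 0, as they must be for A^T A). The largest is λ_max = 50, hence ||A||_2 = sqrt(λ_max) = sqrt(50) ≈ 7.0711.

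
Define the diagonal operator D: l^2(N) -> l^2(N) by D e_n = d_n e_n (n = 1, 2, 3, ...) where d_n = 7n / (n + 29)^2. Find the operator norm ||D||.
||D|| = 7/116 (attained at n = 29)

For D diagonal, ||D|| = sup_n |d_n|. Treat f(x) = 7x / (x + 29)^2 for real x > 0. By the quotient rule, f'(x) = 7(29 - x)/(x + 29)^3, which is positive for x < 29 and negative for x > 29. So f has a unique maximum at x = 29, and since 29 is a positive integer, the supremum over n ≥ 1 is attained at n = 29: d_29 = 7·29/(29 + 29)^2 = 7·29/3364 = 7/116. Hence ||D|| = 7/116.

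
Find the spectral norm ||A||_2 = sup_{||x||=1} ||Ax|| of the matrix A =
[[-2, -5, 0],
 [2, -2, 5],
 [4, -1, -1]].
||A||_2 ≈ 6.1342 (= sqrt(largest eigenvalue of A^T A))

||A||_2 = sigma_max(A) = sqrt(lambda_max(A^T A)). Form the symmetric matrix M = A^T A =
[[24, 2, 6],
 [2, 30, -9],
 [6, -9, 26]].
Its characteristic polynomial (trace, sum of principal 2x2 minors, determinant of M give the coefficients) is
  p(λ) = det(λ I - M) = λ^3 - 80λ^2 + 2003λ - 15376.
No integer candidate from the rational root theorem (±divisors of 15376) is a root, so the roots are irrational. The cubic discriminant is Δ = 8520660 > 0, so there are three distinct real roots. p(14) = -270 and p(15) = 44 have opposite signs, so a root lies in (14, 15); Newton's method refines it to λ ≈ 14.8448. p(27) = 68 and p(28) = -60 have opposite signs, so a root lies in (27, 28); Newton's method refines it to λ ≈ 27.5263. p(37) = -132 and p(38) = 90 have opposite signs, so a root lies in (37, 38); Newton's method refines it to λ ≈ 37.6289. Check (Vieta): the three roots sum to 80, matching tr M = 80.
So the eigenvalues of A^T A are ≈ 14.8448, 27.5263, 37.6289 (all ≥ 0, as they must be for A^T A). The largest is λ_max ≈ 37.6289, hence ||A||_2 = sqrt(λ_max) ≈ 6.1342.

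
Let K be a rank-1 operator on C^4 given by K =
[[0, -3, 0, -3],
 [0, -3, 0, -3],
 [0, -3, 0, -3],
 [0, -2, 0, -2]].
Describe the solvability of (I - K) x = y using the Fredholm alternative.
(I - K) is invertible (det(I - K) = 6 ≠ 0), so for every y in C^4 the equation (I - K) x = y has a unique solution.

K has rank 1, so it is an outer product K = u v^T: every row of K is a multiple of one row vector. Reading off the entries, u = (-3, -3, -3, -2) and v = (0, 1, 0, 1) (row i of K equals u_i·v^T). A rank-one matrix u v^T satisfies K u = u (v·u) and kills the (3)-dimensional subspace v^⊥, so its characteristic polynomial is lambda^3 (lambda - v·u) with v·u = tr K = -5. Hence the eigenvalues of I - K are 1 (multiplicity 3) and 1 - (-5) = 6, so det(I - K) = 6. (Direct check: I - K =
[[1, 3, 0, 3],
 [0, 4, 0, 3],
 [0, 3, 1, 3],
 [0, 2, 0, 3]]
has determinant 6.) The finite-dimensional Fredholm alternative says: either (I - K) is invertible, or ker(I - K) ≠ {0} and then range(I - K) = ker((I - K)^*)^⊥, with dim ker(I - K) = dim ker((I - K)^*). Since det(I - K) ≠ 0, 1 is not an eigenvalue of K and ker(I - K) = {0}, so we are in the first case: for every y there is a unique x = (I - K)^(-1) y. Explicitly, by the Sherman–Morrison formula, (I - u v^T)^(-1) = I + u v^T/(1 - v·u), i.e. (I - K)^(-1) = I + K/(6).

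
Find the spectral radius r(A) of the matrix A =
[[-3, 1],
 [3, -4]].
r(A) = (7 + sqrt(13))/2 ≈ 5.3028

The eigenvalues of A are the roots of its characteristic polynomial. With M = A (coefficients from the trace and determinant):
  p(λ) = det(λ I - M) = λ^2 + 7λ + 9.
For λ^2 + 7λ + 9 the discriminant is 13. It is nonnegative but not a perfect square, so the roots are real and irrational: λ = (-7 ± sqrt(13))/2 ≈ -1.6972, -5.3028.
Thus the eigenvalues (to 4 decimals) are -1.6972 (modulus 1.6972); -5.3028 (modulus 5.3028). The spectral radius is the largest modulus: r(A) = (7 + sqrt(13))/2 ≈ 5.3028. (Cross-check: r(A) ≤ ||A||_2 ≈ 5.7016; equality holds whenever A is normal, though it can also hold for some non-normal A.)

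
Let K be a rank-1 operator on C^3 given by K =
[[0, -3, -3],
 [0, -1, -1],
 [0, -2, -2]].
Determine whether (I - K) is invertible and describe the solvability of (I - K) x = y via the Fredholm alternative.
(I - K) is invertible (det(I - K) = 4 ≠ 0), so for every y in C^3 the equation (I - K) x = y has a unique solution.

K has rank 1, so it is an outer product K = u v^T: every row of K is a multiple of one row vector. Reading off the entries, u = (-3, -1, -2) and v = (0, 1, 1) (row i of K equals u_i·v^T). A rank-one matrix u v^T satisfies K u = u (v·u) and kills the (2)-dimensional subspace v^⊥, so its characteristic polynomial is lambda^2 (lambda - v·u) with v·u = tr K = -3. Hence the eigenvalues of I - K are 1 (multiplicity 2) and 1 - (-3) = 4, so det(I - K) = 4. (Direct check: I - K =
[[1, 3, 3],
 [0, 2, 1],
 [0, 2, 3]]
has determinant 4.) The finite-dimensional Fredholm alternative says: either (I - K) is invertible, or ker(I - K) ≠ {0} and then range(I - K) = ker((I - K)^*)^⊥, with dim ker(I - K) = dim ker((I - K)^*). Since det(I - K) ≠ 0, 1 is not an eigenvalue of K and ker(I - K) = {0}, so we are in the first case: for every y there is a unique x = (I - K)^(-1) y. Explicitly, by the Sherman–Morrison formula, (I - u v^T)^(-1) = I + u v^T/(1 - v·u), i.e. (I - K)^(-1) = I + K/(4).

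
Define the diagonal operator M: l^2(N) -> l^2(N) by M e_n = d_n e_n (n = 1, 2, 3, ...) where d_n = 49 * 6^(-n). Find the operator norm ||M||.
||M|| = 49/6 (attained at n = 1)

For M diagonal, ||M|| = sup_n |d_n|. The sequence d_n = 49 * 6^(-n) is positive and strictly decreasing (ratio 6^(-1) < 1), so the supremum is d_1 = 49/6. Hence ||M|| = 49/6.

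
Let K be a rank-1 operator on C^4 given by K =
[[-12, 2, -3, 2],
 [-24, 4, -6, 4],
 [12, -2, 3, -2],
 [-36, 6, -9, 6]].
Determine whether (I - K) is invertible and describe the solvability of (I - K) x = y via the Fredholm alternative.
(I - K) is singular (det(I - K) = 0, i.e. 1 ∈ sigma(K)). (I - K) x = y is solvable iff y ⊥ ker((I - K)^*) = span{(-12, 2, -3, 2)}, i.e. iff -12y_1 + 2y_2 - 3y_3 + 2y_4 = 0. When solvable, the solutions are x = y + c·(1, 2, -1, 3), c arbitrary (ker(I - K) = span{(1, 2, -1, 3)}, dimension 1).

K has rank 1, so it is an outer product K = u v^T: every row of K is a multiple of one row vector. Reading off the entries, u = (1, 2, -1, 3) and v = (-12, 2, -3, 2) (row i of K equals u_i·v^T). A rank-one matrix u v^T satisfies K u = u (v·u) and kills the (3)-dimensional subspace v^⊥, so its characteristic polynomial is lambda^3 (lambda - v·u) with v·u = tr K = 1. Hence the eigenvalues of I - K are 1 (multiplicity 3) and 1 - (1) = 0, so det(I - K) = 0. (Direct check: I - K =
[[13, -2, 3, -2],
 [24, -3, 6, -4],
 [-12, 2, -2, 2],
 [36, -6, 9, -5]]
has determinant 0.) So 1 is an eigenvalue of K and (I - K) is not invertible. The finite-dimensional Fredholm alternative says: either (I - K) is invertible, or ker(I - K) ≠ {0} and then range(I - K) = ker((I - K)^*)^⊥, with dim ker(I - K) = dim ker((I - K)^*). We are in the second case, so we need both kernels. Kernel of I - K: (I - K) u = u - u (v·u) = u - u = 0, so ker(I - K) = span{u} = span{(1, 2, -1, 3)} (it is exactly 1-dimensional because rank(I - K) = 3). Kernel of the adjoint: K is real, so (I - K)^* = I - K^T = I - v u^T, and (I - v u^T) v = v - v (u·v) = 0; hence ker((I - K)^*) = span{v} = span{(-12, 2, -3, 2)}. Therefore (I - K) x = y is solvable iff <y, v> = 0, i.e. iff -12y_1 + 2y_2 - 3y_3 + 2y_4 = 0. When this holds, K y = u (v·y) = 0, so (I - K) y = y and x = y is a particular solution; the full solution set is the line x = y + c·u = y + c·(1, 2, -1, 3), c ∈ C.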